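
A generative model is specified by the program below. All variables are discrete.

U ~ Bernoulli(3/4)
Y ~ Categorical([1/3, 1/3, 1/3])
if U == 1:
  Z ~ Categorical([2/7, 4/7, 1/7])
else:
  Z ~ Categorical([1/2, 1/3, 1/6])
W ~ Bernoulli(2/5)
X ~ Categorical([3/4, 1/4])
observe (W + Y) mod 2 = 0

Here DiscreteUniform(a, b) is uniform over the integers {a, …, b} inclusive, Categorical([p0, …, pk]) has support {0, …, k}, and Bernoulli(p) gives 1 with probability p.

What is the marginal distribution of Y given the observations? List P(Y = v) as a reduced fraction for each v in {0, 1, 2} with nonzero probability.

P(Y=0) = 3/8, P(Y=1) = 1/4, P(Y=2) = 3/8

Enumerate traces; 36 have nonzero weight after conditioning:
  (U=0, Y=0, Z=0, W=0, X=0) weight 3/160
  (U=0, Y=0, Z=0, W=0, X=1) weight 1/160
  (U=0, Y=0, Z=1, W=0, X=0) weight 1/80
  (U=0, Y=0, Z=1, W=0, X=1) weight 1/240
  (U=0, Y=0, Z=2, W=0, X=0) weight 1/160
  (U=0, Y=0, Z=2, W=0, X=1) weight 1/480
  (U=0, Y=1, Z=0, W=1, X=0) weight 1/80
  (U=0, Y=1, Z=0, W=1, X=1) weight 1/240
  (U=0, Y=2, Z=0, W=0, X=0) weight 3/160
  … 27 more
Group by Y:
  weight(Y=0) = 1/5
  weight(Y=1) = 2/15
  weight(Y=2) = 1/5
Total weight = 1/5 + 2/15 + 1/5 = 8/15
P(Y=0 | obs) = 1/5 / 8/15 = 3/8
P(Y=1 | obs) = 2/15 / 8/15 = 1/4
P(Y=2 | obs) = 1/5 / 8/15 = 3/8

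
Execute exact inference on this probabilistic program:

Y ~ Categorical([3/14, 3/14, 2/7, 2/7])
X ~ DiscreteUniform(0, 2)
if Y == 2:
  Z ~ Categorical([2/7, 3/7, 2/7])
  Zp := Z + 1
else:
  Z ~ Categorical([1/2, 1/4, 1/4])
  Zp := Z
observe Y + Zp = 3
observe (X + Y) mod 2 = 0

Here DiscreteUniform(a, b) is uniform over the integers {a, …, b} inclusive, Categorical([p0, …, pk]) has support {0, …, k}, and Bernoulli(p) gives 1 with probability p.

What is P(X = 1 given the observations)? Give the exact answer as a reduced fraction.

Enumerate traces; 4 have nonzero weight after conditioning:
  (Y=1, X=1, Z=2) weight 1/56
  (Y=2, X=0, Z=0) weight 4/147
  (Y=2, X=2, Z=0) weight 4/147
  (Y=3, X=1, Z=0) weight 1/21
Group by X:
  weight(X=0) = 4/147
  weight(X=1) = 11/168
  weight(X=2) = 4/147
Total weight = 4/147 + 11/168 + 4/147 = 47/392
P(X=0 | obs) = 4/147 / 47/392 = 32/141
P(X=1 | obs) = 11/168 / 47/392 = 77/141
P(X=2 | obs) = 4/147 / 47/392 = 32/141

P(X = 1 | obs) = 77/141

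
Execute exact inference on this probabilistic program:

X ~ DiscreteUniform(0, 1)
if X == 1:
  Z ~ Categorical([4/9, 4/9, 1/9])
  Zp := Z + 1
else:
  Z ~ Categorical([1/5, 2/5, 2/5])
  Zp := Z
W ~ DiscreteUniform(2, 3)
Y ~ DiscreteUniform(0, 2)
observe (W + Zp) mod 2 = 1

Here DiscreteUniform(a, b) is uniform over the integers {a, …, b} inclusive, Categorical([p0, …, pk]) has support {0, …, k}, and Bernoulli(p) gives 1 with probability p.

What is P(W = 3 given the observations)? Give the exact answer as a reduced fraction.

Enumerate traces; 18 have nonzero weight after conditioning:
  (X=0, Z=0, W=3, Y=0) weight 1/60
  (X=0, Z=0, W=3, Y=1) weight 1/60
  (X=0, Z=0, W=3, Y=2) weight 1/60
  (X=0, Z=1, W=2, Y=0) weight 1/30
  (X=0, Z=1, W=2, Y=1) weight 1/30
  (X=0, Z=1, W=2, Y=2) weight 1/30
  (X=0, Z=2, W=3, Y=0) weight 1/30
  (X=0, Z=2, W=3, Y=1) weight 1/30
  … 10 more
Group by W:
  weight(W=2) = 43/180
  weight(W=3) = 47/180
Total weight = 43/180 + 47/180 = 1/2
P(W=2 | obs) = 43/180 / 1/2 = 43/90
P(W=3 | obs) = 47/180 / 1/2 = 47/90

P(W = 3 | obs) = 47/90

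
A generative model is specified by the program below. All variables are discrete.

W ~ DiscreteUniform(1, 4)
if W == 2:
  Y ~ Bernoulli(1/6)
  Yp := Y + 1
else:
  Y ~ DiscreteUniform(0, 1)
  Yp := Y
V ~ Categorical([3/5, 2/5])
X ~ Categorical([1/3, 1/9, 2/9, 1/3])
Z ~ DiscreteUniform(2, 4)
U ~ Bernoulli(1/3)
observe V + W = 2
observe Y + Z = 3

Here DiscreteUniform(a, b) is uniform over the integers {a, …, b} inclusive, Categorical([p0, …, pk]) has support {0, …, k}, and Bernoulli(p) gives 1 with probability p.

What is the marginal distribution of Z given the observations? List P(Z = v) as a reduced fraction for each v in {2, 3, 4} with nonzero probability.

P(Z=2) = 3/10, P(Z=3) = 7/10

Enumerate traces; 32 have nonzero weight after conditioning:
  (W=1, Y=0, V=1, X=0, Z=3, U=0) weight 1/270
  (W=1, Y=0, V=1, X=0, Z=3, U=1) weight 1/540
  (W=1, Y=0, V=1, X=1, Z=3, U=0) weight 1/810
  (W=1, Y=0, V=1, X=1, Z=3, U=1) weight 1/1620
  (W=1, Y=0, V=1, X=2, Z=3, U=0) weight 1/405
  (W=1, Y=0, V=1, X=2, Z=3, U=1) weight 1/810
  (W=1, Y=0, V=1, X=3, Z=3, U=0) weight 1/270
  (W=1, Y=0, V=1, X=3, Z=3, U=1) weight 1/540
  (W=1, Y=1, V=1, X=0, Z=2, U=0) weight 1/270
  … 23 more
Group by Z:
  weight(Z=2) = 1/40
  weight(Z=3) = 7/120
Total weight = 1/40 + 7/120 = 1/12
P(Z=2 | obs) = 1/40 / 1/12 = 3/10
P(Z=3 | obs) = 7/120 / 1/12 = 7/10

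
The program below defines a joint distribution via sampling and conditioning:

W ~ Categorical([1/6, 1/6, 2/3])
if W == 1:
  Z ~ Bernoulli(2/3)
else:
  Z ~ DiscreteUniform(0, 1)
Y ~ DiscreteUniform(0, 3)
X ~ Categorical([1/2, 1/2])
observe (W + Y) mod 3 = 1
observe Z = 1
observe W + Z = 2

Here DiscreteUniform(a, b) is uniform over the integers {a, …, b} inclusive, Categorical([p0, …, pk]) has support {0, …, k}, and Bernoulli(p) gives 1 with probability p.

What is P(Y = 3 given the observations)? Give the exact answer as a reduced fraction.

P(Y = 3 | obs) = 1/2

Enumerate traces; 4 have nonzero weight after conditioning:
  (W=1, Z=1, Y=0, X=0) weight 1/72
  (W=1, Z=1, Y=0, X=1) weight 1/72
  (W=1, Z=1, Y=3, X=0) weight 1/72
  (W=1, Z=1, Y=3, X=1) weight 1/72
Group by Y:
  weight(Y=0) = 1/36
  weight(Y=3) = 1/36
Total weight = 1/36 + 1/36 = 1/18
P(Y=0 | obs) = 1/36 / 1/18 = 1/2
P(Y=3 | obs) = 1/36 / 1/18 = 1/2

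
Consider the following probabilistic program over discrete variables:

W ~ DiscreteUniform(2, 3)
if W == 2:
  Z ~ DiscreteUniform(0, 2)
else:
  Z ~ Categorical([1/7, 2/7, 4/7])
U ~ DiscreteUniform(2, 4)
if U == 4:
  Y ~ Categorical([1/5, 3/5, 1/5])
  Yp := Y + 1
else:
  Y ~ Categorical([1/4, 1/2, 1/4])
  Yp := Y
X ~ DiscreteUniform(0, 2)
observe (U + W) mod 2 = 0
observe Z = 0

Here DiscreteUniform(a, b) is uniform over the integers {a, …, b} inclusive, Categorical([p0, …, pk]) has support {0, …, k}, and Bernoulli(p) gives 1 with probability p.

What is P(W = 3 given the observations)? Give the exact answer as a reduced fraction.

P(W = 3 | obs) = 3/17

Enumerate traces; 27 have nonzero weight after conditioning:
  (W=2, Z=0, U=2, Y=0, X=0) weight 1/216
  (W=2, Z=0, U=2, Y=0, X=1) weight 1/216
  (W=2, Z=0, U=2, Y=0, X=2) weight 1/216
  (W=2, Z=0, U=2, Y=1, X=0) weight 1/108
  (W=2, Z=0, U=2, Y=1, X=1) weight 1/108
  (W=2, Z=0, U=2, Y=1, X=2) weight 1/108
  (W=2, Z=0, U=2, Y=2, X=0) weight 1/216
  (W=2, Z=0, U=2, Y=2, X=1) weight 1/216
  (W=3, Z=0, U=3, Y=0, X=0) weight 1/504
  … 18 more
Group by W:
  weight(W=2) = 1/9
  weight(W=3) = 1/42
Total weight = 1/9 + 1/42 = 17/126
P(W=2 | obs) = 1/9 / 17/126 = 14/17
P(W=3 | obs) = 1/42 / 17/126 = 3/17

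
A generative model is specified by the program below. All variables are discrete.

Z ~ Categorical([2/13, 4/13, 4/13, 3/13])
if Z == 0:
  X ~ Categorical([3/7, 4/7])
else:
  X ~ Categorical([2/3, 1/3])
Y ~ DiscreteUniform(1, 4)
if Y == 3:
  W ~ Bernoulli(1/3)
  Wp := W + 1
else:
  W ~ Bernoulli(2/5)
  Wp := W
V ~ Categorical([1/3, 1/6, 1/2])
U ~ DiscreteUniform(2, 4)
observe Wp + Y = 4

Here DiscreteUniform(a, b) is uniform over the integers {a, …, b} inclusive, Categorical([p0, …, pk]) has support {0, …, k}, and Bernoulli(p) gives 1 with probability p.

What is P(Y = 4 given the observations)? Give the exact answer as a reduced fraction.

P(Y = 4 | obs) = 9/19

Enumerate traces; 144 have nonzero weight after conditioning:
  (Z=0, X=0, Y=3, W=0, V=0, U=2) weight 1/819
  (Z=0, X=0, Y=3, W=0, V=0, U=3) weight 1/819
  (Z=0, X=0, Y=3, W=0, V=0, U=4) weight 1/819
  (Z=0, X=0, Y=3, W=0, V=1, U=2) weight 1/1638
  (Z=0, X=0, Y=3, W=0, V=1, U=3) weight 1/1638
  (Z=0, X=0, Y=3, W=0, V=1, U=4) weight 1/1638
  (Z=0, X=0, Y=3, W=0, V=2, U=2) weight 1/546
  (Z=0, X=0, Y=3, W=0, V=2, U=3) weight 1/546
  (Z=0, X=0, Y=4, W=0, V=0, U=2) weight 1/910
  … 135 more
Group by Y:
  weight(Y=3) = 1/6
  weight(Y=4) = 3/20
Total weight = 1/6 + 3/20 = 19/60
P(Y=3 | obs) = 1/6 / 19/60 = 10/19
P(Y=4 | obs) = 3/20 / 19/60 = 9/19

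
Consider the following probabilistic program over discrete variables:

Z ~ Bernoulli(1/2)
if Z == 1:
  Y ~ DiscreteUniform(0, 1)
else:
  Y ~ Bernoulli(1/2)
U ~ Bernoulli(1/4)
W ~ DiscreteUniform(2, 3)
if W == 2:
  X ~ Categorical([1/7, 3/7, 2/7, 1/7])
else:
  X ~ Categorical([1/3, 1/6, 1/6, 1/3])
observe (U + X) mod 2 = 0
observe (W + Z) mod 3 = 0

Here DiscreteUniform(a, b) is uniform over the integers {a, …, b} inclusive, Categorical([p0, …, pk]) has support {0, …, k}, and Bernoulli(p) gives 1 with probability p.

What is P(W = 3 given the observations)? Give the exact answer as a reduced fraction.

P(W = 3 | obs) = 14/27

Enumerate traces; 16 have nonzero weight after conditioning:
  (Z=0, Y=0, U=0, W=3, X=0) weight 1/32
  (Z=0, Y=0, U=0, W=3, X=2) weight 1/64
  (Z=0, Y=0, U=1, W=3, X=1) weight 1/192
  (Z=0, Y=0, U=1, W=3, X=3) weight 1/96
  (Z=0, Y=1, U=0, W=3, X=0) weight 1/32
  (Z=0, Y=1, U=0, W=3, X=2) weight 1/64
  (Z=0, Y=1, U=1, W=3, X=1) weight 1/192
  (Z=0, Y=1, U=1, W=3, X=3) weight 1/96
  (Z=1, Y=0, U=0, W=2, X=0) weight 3/224
  … 7 more
Group by W:
  weight(W=2) = 13/112
  weight(W=3) = 1/8
Total weight = 13/112 + 1/8 = 27/112
P(W=2 | obs) = 13/112 / 27/112 = 13/27
P(W=3 | obs) = 1/8 / 27/112 = 14/27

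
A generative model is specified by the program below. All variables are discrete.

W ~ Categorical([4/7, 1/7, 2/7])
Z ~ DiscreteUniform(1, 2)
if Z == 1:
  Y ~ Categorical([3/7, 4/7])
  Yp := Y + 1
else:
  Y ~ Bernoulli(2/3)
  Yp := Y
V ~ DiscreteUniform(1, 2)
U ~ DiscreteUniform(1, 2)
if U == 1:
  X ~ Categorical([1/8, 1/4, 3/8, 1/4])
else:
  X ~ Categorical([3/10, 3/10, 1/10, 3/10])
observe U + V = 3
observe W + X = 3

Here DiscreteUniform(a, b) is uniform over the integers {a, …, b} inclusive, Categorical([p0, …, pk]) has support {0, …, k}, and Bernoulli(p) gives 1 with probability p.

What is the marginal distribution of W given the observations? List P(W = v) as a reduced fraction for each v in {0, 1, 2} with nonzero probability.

P(W=0) = 88/151, P(W=1) = 19/151, P(W=2) = 44/151

Enumerate traces; 24 have nonzero weight after conditioning:
  (W=0, Z=1, Y=0, V=1, U=2, X=3) weight 9/980
  (W=0, Z=1, Y=0, V=2, U=1, X=3) weight 3/392
  (W=0, Z=1, Y=1, V=1, U=2, X=3) weight 3/245
  (W=0, Z=1, Y=1, V=2, U=1, X=3) weight 1/98
  (W=0, Z=2, Y=0, V=1, U=2, X=3) weight 1/140
  (W=0, Z=2, Y=0, V=2, U=1, X=3) weight 1/168
  (W=0, Z=2, Y=1, V=1, U=2, X=3) weight 1/70
  (W=0, Z=2, Y=1, V=2, U=1, X=3) weight 1/84
  (W=1, Z=1, Y=0, V=1, U=2, X=2) weight 3/3920
  (W=2, Z=1, Y=0, V=1, U=2, X=1) weight 9/1960
  … 14 more
Group by W:
  weight(W=0) = 11/140
  weight(W=1) = 19/1120
  weight(W=2) = 11/280
Total weight = 11/140 + 19/1120 + 11/280 = 151/1120
P(W=0 | obs) = 11/140 / 151/1120 = 88/151
P(W=1 | obs) = 19/1120 / 151/1120 = 19/151
P(W=2 | obs) = 11/280 / 151/1120 = 44/151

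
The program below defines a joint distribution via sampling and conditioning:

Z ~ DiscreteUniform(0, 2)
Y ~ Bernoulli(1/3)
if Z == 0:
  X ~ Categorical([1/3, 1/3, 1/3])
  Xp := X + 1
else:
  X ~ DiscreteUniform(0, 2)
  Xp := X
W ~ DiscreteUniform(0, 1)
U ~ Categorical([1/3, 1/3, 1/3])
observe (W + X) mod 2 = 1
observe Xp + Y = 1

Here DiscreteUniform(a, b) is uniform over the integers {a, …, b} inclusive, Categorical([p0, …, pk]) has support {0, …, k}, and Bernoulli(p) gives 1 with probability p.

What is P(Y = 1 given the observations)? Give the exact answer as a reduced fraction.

Enumerate traces; 15 have nonzero weight after conditioning:
  (Z=0, Y=0, X=0, W=1, U=0) weight 1/81
  (Z=0, Y=0, X=0, W=1, U=1) weight 1/81
  (Z=0, Y=0, X=0, W=1, U=2) weight 1/81
  (Z=1, Y=0, X=1, W=0, U=0) weight 1/81
  (Z=1, Y=0, X=1, W=0, U=1) weight 1/81
  (Z=1, Y=0, X=1, W=0, U=2) weight 1/81
  (Z=1, Y=1, X=0, W=1, U=0) weight 1/162
  (Z=1, Y=1, X=0, W=1, U=1) weight 1/162
  … 7 more
Group by Y:
  weight(Y=0) = 1/9
  weight(Y=1) = 1/27
Total weight = 1/9 + 1/27 = 4/27
P(Y=0 | obs) = 1/9 / 4/27 = 3/4
P(Y=1 | obs) = 1/27 / 4/27 = 1/4

P(Y = 1 | obs) = 1/4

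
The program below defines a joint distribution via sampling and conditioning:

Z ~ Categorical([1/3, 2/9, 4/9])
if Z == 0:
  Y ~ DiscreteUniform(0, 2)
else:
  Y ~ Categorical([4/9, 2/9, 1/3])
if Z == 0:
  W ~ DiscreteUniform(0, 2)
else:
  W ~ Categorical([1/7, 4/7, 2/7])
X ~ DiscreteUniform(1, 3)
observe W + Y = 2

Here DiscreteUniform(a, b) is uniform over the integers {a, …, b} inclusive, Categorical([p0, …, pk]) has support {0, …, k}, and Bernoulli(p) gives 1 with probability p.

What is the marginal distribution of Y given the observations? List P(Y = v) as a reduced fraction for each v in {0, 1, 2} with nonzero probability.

Enumerate traces; 27 have nonzero weight after conditioning:
  (Z=0, Y=0, W=2, X=1) weight 1/81
  (Z=0, Y=0, W=2, X=2) weight 1/81
  (Z=0, Y=0, W=2, X=3) weight 1/81
  (Z=0, Y=1, W=1, X=1) weight 1/81
  (Z=0, Y=1, W=1, X=2) weight 1/81
  (Z=0, Y=1, W=1, X=3) weight 1/81
  (Z=0, Y=2, W=0, X=1) weight 1/81
  (Z=0, Y=2, W=0, X=2) weight 1/81
  … 19 more
Group by Y:
  weight(Y=0) = 23/189
  weight(Y=1) = 23/189
  weight(Y=2) = 13/189
Total weight = 23/189 + 23/189 + 13/189 = 59/189
P(Y=0 | obs) = 23/189 / 59/189 = 23/59
P(Y=1 | obs) = 23/189 / 59/189 = 23/59
P(Y=2 | obs) = 13/189 / 59/189 = 13/59

P(Y=0) = 23/59, P(Y=1) = 23/59, P(Y=2) = 13/59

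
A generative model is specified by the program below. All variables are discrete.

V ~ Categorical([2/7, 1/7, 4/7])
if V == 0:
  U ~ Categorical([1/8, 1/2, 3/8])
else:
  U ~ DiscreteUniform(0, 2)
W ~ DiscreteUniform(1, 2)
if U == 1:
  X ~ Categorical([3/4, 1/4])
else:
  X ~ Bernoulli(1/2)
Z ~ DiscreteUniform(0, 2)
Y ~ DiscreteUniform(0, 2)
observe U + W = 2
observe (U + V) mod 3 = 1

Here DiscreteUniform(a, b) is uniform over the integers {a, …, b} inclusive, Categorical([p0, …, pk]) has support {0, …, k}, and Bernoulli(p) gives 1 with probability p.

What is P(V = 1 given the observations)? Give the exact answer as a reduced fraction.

P(V = 1 | obs) = 1/4

Enumerate traces; 36 have nonzero weight after conditioning:
  (V=0, U=1, W=1, X=0, Z=0, Y=0) weight 1/168
  (V=0, U=1, W=1, X=0, Z=0, Y=1) weight 1/168
  (V=0, U=1, W=1, X=0, Z=0, Y=2) weight 1/168
  (V=0, U=1, W=1, X=0, Z=1, Y=0) weight 1/168
  (V=0, U=1, W=1, X=0, Z=1, Y=1) weight 1/168
  (V=0, U=1, W=1, X=0, Z=1, Y=2) weight 1/168
  (V=0, U=1, W=1, X=0, Z=2, Y=0) weight 1/168
  (V=0, U=1, W=1, X=0, Z=2, Y=1) weight 1/168
  (V=1, U=0, W=2, X=0, Z=0, Y=0) weight 1/756
  … 27 more
Group by V:
  weight(V=0) = 1/14
  weight(V=1) = 1/42
Total weight = 1/14 + 1/42 = 2/21
P(V=0 | obs) = 1/14 / 2/21 = 3/4
P(V=1 | obs) = 1/42 / 2/21 = 1/4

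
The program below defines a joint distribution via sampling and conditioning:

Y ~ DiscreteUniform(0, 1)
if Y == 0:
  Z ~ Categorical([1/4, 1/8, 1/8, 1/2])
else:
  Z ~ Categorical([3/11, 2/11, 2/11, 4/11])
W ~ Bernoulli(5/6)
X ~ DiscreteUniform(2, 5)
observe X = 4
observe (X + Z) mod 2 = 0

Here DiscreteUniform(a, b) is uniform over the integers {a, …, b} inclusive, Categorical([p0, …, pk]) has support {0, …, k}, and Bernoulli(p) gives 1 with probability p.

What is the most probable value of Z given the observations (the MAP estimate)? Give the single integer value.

argmax_v P(Z = v | obs) = 0

Enumerate traces; 8 have nonzero weight after conditioning:
  (Y=0, Z=0, W=0, X=4) weight 1/192
  (Y=0, Z=0, W=1, X=4) weight 5/192
  (Y=0, Z=2, W=0, X=4) weight 1/384
  (Y=0, Z=2, W=1, X=4) weight 5/384
  (Y=1, Z=0, W=0, X=4) weight 1/176
  (Y=1, Z=0, W=1, X=4) weight 5/176
  (Y=1, Z=2, W=0, X=4) weight 1/264
  (Y=1, Z=2, W=1, X=4) weight 5/264
Group by Z:
  weight(Z=0) = 23/352
  weight(Z=2) = 27/704
Total weight = 23/352 + 27/704 = 73/704
P(Z=0 | obs) = 23/352 / 73/704 = 46/73
P(Z=2 | obs) = 27/704 / 73/704 = 27/73
argmax = 0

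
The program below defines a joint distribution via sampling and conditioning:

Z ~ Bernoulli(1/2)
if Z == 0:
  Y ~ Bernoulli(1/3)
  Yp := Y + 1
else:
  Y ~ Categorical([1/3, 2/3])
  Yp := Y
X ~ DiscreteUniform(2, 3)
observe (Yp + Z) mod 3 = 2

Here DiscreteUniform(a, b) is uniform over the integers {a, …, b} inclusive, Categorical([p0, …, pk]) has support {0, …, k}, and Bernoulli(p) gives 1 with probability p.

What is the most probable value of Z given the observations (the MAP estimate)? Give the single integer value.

Enumerate traces; 4 have nonzero weight after conditioning:
  (Z=0, Y=1, X=2) weight 1/12
  (Z=0, Y=1, X=3) weight 1/12
  (Z=1, Y=1, X=2) weight 1/6
  (Z=1, Y=1, X=3) weight 1/6
Group by Z:
  weight(Z=0) = 1/6
  weight(Z=1) = 1/3
Total weight = 1/6 + 1/3 = 1/2
P(Z=0 | obs) = 1/6 / 1/2 = 1/3
P(Z=1 | obs) = 1/3 / 1/2 = 2/3
argmax = 1

argmax_v P(Z = v | obs) = 1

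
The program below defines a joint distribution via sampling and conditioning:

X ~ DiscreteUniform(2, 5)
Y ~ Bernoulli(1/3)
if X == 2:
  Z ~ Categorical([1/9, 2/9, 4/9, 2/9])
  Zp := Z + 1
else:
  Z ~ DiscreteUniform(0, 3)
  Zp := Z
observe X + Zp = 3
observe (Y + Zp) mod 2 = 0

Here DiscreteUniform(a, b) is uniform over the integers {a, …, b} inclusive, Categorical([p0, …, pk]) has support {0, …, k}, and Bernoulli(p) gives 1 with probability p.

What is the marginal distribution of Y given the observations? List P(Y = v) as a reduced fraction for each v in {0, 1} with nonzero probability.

Enumerate traces; 2 have nonzero weight after conditioning:
  (X=2, Y=1, Z=0) weight 1/108
  (X=3, Y=0, Z=0) weight 1/24
Group by Y:
  weight(Y=0) = 1/24
  weight(Y=1) = 1/108
Total weight = 1/24 + 1/108 = 11/216
P(Y=0 | obs) = 1/24 / 11/216 = 9/11
P(Y=1 | obs) = 1/108 / 11/216 = 2/11

P(Y=0) = 9/11, P(Y=1) = 2/11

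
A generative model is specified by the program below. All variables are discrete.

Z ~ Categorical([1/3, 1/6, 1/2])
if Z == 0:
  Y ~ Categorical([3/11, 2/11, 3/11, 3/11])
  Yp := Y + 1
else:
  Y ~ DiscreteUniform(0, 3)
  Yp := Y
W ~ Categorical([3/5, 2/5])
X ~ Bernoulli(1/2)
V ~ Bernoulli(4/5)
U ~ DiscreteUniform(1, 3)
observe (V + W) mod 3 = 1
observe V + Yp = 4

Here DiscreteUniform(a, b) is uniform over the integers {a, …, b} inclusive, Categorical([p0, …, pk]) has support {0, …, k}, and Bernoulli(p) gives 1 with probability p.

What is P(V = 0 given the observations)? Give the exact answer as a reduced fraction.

P(V = 0 | obs) = 1/18

Enumerate traces; 24 have nonzero weight after conditioning:
  (Z=0, Y=2, W=0, X=0, V=1, U=1) weight 2/275
  (Z=0, Y=2, W=0, X=0, V=1, U=2) weight 2/275
  (Z=0, Y=2, W=0, X=0, V=1, U=3) weight 2/275
  (Z=0, Y=2, W=0, X=1, V=1, U=1) weight 2/275
  (Z=0, Y=2, W=0, X=1, V=1, U=2) weight 2/275
  (Z=0, Y=2, W=0, X=1, V=1, U=3) weight 2/275
  (Z=0, Y=3, W=1, X=0, V=0, U=1) weight 1/825
  (Z=0, Y=3, W=1, X=0, V=0, U=2) weight 1/825
  … 16 more
Group by V:
  weight(V=0) = 2/275
  weight(V=1) = 34/275
Total weight = 2/275 + 34/275 = 36/275
P(V=0 | obs) = 2/275 / 36/275 = 1/18
P(V=1 | obs) = 34/275 / 36/275 = 17/18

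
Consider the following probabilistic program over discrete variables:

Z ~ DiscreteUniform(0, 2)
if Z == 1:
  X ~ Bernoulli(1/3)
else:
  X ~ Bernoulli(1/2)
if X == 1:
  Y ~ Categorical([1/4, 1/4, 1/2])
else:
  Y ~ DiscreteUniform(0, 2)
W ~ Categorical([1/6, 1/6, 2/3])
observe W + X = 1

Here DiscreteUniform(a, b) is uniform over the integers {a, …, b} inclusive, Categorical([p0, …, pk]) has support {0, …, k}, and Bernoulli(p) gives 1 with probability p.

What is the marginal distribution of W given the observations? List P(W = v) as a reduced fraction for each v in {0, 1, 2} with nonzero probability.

P(W=0) = 4/9, P(W=1) = 5/9

Enumerate traces; 18 have nonzero weight after conditioning:
  (Z=0, X=0, Y=0, W=1) weight 1/108
  (Z=0, X=0, Y=1, W=1) weight 1/108
  (Z=0, X=0, Y=2, W=1) weight 1/108
  (Z=0, X=1, Y=0, W=0) weight 1/144
  (Z=0, X=1, Y=1, W=0) weight 1/144
  (Z=0, X=1, Y=2, W=0) weight 1/72
  (Z=1, X=0, Y=0, W=1) weight 1/81
  (Z=1, X=0, Y=1, W=1) weight 1/81
  … 10 more
Group by W:
  weight(W=0) = 2/27
  weight(W=1) = 5/54
Total weight = 2/27 + 5/54 = 1/6
P(W=0 | obs) = 2/27 / 1/6 = 4/9
P(W=1 | obs) = 5/54 / 1/6 = 5/9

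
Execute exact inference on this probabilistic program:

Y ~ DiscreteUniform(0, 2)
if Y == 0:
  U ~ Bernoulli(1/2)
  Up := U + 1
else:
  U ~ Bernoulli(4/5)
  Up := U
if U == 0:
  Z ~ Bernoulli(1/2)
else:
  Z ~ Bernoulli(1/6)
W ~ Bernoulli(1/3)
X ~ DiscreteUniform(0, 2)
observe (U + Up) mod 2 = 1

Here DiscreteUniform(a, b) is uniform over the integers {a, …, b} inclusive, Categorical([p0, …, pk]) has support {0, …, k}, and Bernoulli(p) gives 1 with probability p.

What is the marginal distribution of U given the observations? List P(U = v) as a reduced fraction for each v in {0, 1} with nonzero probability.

Enumerate traces; 24 have nonzero weight after conditioning:
  (Y=0, U=0, Z=0, W=0, X=0) weight 1/54
  (Y=0, U=0, Z=0, W=0, X=1) weight 1/54
  (Y=0, U=0, Z=0, W=0, X=2) weight 1/54
  (Y=0, U=0, Z=0, W=1, X=0) weight 1/108
  (Y=0, U=0, Z=0, W=1, X=1) weight 1/108
  (Y=0, U=0, Z=0, W=1, X=2) weight 1/108
  (Y=0, U=0, Z=1, W=0, X=0) weight 1/54
  (Y=0, U=0, Z=1, W=0, X=1) weight 1/54
  (Y=0, U=1, Z=0, W=0, X=0) weight 5/162
  … 15 more
Group by U:
  weight(U=0) = 1/6
  weight(U=1) = 1/6
Total weight = 1/6 + 1/6 = 1/3
P(U=0 | obs) = 1/6 / 1/3 = 1/2
P(U=1 | obs) = 1/6 / 1/3 = 1/2

P(U=0) = 1/2, P(U=1) = 1/2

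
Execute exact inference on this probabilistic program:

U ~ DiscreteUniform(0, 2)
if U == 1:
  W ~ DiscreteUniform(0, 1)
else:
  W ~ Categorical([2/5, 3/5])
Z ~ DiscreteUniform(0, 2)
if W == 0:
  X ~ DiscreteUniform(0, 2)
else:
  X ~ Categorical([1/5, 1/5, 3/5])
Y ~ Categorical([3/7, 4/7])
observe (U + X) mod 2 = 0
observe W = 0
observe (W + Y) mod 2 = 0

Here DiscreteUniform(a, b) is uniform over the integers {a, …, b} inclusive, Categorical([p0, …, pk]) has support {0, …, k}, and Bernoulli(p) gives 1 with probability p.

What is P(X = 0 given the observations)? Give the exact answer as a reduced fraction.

Enumerate traces; 15 have nonzero weight after conditioning:
  (U=0, W=0, Z=0, X=0, Y=0) weight 2/315
  (U=0, W=0, Z=0, X=2, Y=0) weight 2/315
  (U=0, W=0, Z=1, X=0, Y=0) weight 2/315
  (U=0, W=0, Z=1, X=2, Y=0) weight 2/315
  (U=0, W=0, Z=2, X=0, Y=0) weight 2/315
  (U=0, W=0, Z=2, X=2, Y=0) weight 2/315
  (U=1, W=0, Z=0, X=1, Y=0) weight 1/126
  (U=1, W=0, Z=1, X=1, Y=0) weight 1/126
  … 7 more
Group by X:
  weight(X=0) = 4/105
  weight(X=1) = 1/42
  weight(X=2) = 4/105
Total weight = 4/105 + 1/42 + 4/105 = 1/10
P(X=0 | obs) = 4/105 / 1/10 = 8/21
P(X=1 | obs) = 1/42 / 1/10 = 5/21
P(X=2 | obs) = 4/105 / 1/10 = 8/21

P(X = 0 | obs) = 8/21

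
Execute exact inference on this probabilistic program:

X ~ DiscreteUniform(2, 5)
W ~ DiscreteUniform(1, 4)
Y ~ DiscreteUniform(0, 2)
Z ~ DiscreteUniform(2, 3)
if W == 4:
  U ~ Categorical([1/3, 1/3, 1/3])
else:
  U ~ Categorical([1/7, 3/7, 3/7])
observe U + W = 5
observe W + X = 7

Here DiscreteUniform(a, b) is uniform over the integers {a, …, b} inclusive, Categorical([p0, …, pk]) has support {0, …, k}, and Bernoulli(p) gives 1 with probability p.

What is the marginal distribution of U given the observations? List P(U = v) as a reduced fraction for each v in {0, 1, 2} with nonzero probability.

Enumerate traces; 12 have nonzero weight after conditioning:
  (X=3, W=4, Y=0, Z=2, U=1) weight 1/288
  (X=3, W=4, Y=0, Z=3, U=1) weight 1/288
  (X=3, W=4, Y=1, Z=2, U=1) weight 1/288
  (X=3, W=4, Y=1, Z=3, U=1) weight 1/288
  (X=3, W=4, Y=2, Z=2, U=1) weight 1/288
  (X=3, W=4, Y=2, Z=3, U=1) weight 1/288
  (X=4, W=3, Y=0, Z=2, U=2) weight 1/224
  (X=4, W=3, Y=0, Z=3, U=2) weight 1/224
  … 4 more
Group by U:
  weight(U=1) = 1/48
  weight(U=2) = 3/112
Total weight = 1/48 + 3/112 = 1/21
P(U=1 | obs) = 1/48 / 1/21 = 7/16
P(U=2 | obs) = 3/112 / 1/21 = 9/16

P(U=1) = 7/16, P(U=2) = 9/16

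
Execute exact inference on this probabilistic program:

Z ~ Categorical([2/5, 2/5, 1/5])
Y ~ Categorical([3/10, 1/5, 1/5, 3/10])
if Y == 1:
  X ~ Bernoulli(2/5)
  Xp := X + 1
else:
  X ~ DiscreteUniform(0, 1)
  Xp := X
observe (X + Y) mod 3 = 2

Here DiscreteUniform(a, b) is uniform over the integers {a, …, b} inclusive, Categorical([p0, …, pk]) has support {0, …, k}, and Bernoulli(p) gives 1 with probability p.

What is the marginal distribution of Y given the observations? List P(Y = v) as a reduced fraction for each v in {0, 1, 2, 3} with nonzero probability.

Enumerate traces; 6 have nonzero weight after conditioning:
  (Z=0, Y=1, X=1) weight 4/125
  (Z=0, Y=2, X=0) weight 1/25
  (Z=1, Y=1, X=1) weight 4/125
  (Z=1, Y=2, X=0) weight 1/25
  (Z=2, Y=1, X=1) weight 2/125
  (Z=2, Y=2, X=0) weight 1/50
Group by Y:
  weight(Y=1) = 2/25
  weight(Y=2) = 1/10
Total weight = 2/25 + 1/10 = 9/50
P(Y=1 | obs) = 2/25 / 9/50 = 4/9
P(Y=2 | obs) = 1/10 / 9/50 = 5/9

P(Y=1) = 4/9, P(Y=2) = 5/9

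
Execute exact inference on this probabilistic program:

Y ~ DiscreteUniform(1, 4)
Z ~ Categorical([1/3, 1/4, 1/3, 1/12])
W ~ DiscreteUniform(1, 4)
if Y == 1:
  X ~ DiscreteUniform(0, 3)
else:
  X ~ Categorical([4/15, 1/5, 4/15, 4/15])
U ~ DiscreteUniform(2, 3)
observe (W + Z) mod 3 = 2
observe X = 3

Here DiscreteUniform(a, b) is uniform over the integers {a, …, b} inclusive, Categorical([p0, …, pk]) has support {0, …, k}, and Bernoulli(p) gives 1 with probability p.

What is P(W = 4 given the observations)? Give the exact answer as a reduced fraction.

P(W = 4 | obs) = 1/5

Enumerate traces; 40 have nonzero weight after conditioning:
  (Y=1, Z=0, W=2, X=3, U=2) weight 1/384
  (Y=1, Z=0, W=2, X=3, U=3) weight 1/384
  (Y=1, Z=1, W=1, X=3, U=2) weight 1/512
  (Y=1, Z=1, W=1, X=3, U=3) weight 1/512
  (Y=1, Z=1, W=4, X=3, U=2) weight 1/512
  (Y=1, Z=1, W=4, X=3, U=3) weight 1/512
  (Y=1, Z=2, W=3, X=3, U=2) weight 1/384
  (Y=1, Z=2, W=3, X=3, U=3) weight 1/384
  … 32 more
Group by W:
  weight(W=1) = 21/1280
  weight(W=2) = 7/256
  weight(W=3) = 7/320
  weight(W=4) = 21/1280
Total weight = 21/1280 + 7/256 + 7/320 + 21/1280 = 21/256
P(W=1 | obs) = 21/1280 / 21/256 = 1/5
P(W=2 | obs) = 7/256 / 21/256 = 1/3
P(W=3 | obs) = 7/320 / 21/256 = 4/15
P(W=4 | obs) = 21/1280 / 21/256 = 1/5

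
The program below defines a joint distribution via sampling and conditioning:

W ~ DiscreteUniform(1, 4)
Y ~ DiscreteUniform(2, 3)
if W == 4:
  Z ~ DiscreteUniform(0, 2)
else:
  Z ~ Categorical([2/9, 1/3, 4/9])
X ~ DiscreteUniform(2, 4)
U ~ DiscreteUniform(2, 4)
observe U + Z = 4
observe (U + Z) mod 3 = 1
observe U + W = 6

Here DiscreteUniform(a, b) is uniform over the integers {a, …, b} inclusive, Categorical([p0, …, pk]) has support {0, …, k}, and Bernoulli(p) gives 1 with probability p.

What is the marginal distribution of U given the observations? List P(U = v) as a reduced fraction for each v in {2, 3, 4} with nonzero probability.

P(U=2) = 3/8, P(U=3) = 3/8, P(U=4) = 1/4

Enumerate traces; 18 have nonzero weight after conditioning:
  (W=2, Y=2, Z=0, X=2, U=4) weight 1/324
  (W=2, Y=2, Z=0, X=3, U=4) weight 1/324
  (W=2, Y=2, Z=0, X=4, U=4) weight 1/324
  (W=2, Y=3, Z=0, X=2, U=4) weight 1/324
  (W=2, Y=3, Z=0, X=3, U=4) weight 1/324
  (W=2, Y=3, Z=0, X=4, U=4) weight 1/324
  (W=3, Y=2, Z=1, X=2, U=3) weight 1/216
  (W=3, Y=2, Z=1, X=3, U=3) weight 1/216
  (W=4, Y=2, Z=2, X=2, U=2) weight 1/216
  … 9 more
Group by U:
  weight(U=2) = 1/36
  weight(U=3) = 1/36
  weight(U=4) = 1/54
Total weight = 1/36 + 1/36 + 1/54 = 2/27
P(U=2 | obs) = 1/36 / 2/27 = 3/8
P(U=3 | obs) = 1/36 / 2/27 = 3/8
P(U=4 | obs) = 1/54 / 2/27 = 1/4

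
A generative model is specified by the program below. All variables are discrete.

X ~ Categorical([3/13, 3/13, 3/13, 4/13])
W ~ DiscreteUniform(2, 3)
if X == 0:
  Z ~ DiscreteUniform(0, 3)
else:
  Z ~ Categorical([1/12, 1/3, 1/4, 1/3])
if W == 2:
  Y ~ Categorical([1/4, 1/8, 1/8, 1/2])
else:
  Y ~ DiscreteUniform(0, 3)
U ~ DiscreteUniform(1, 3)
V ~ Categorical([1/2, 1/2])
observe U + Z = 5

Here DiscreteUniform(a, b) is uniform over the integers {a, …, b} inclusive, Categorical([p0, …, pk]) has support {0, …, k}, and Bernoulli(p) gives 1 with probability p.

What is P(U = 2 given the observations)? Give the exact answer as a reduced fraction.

P(U = 2 | obs) = 49/88

Enumerate traces; 128 have nonzero weight after conditioning:
  (X=0, W=2, Z=2, Y=0, U=3, V=0) weight 1/832
  (X=0, W=2, Z=2, Y=0, U=3, V=1) weight 1/832
  (X=0, W=2, Z=2, Y=1, U=3, V=0) weight 1/1664
  (X=0, W=2, Z=2, Y=1, U=3, V=1) weight 1/1664
  (X=0, W=2, Z=2, Y=2, U=3, V=0) weight 1/1664
  (X=0, W=2, Z=2, Y=2, U=3, V=1) weight 1/1664
  (X=0, W=2, Z=2, Y=3, U=3, V=0) weight 1/416
  (X=0, W=2, Z=2, Y=3, U=3, V=1) weight 1/416
  (X=0, W=2, Z=3, Y=0, U=2, V=0) weight 1/832
  … 119 more
Group by U:
  weight(U=2) = 49/468
  weight(U=3) = 1/12
Total weight = 49/468 + 1/12 = 22/117
P(U=2 | obs) = 49/468 / 22/117 = 49/88
P(U=3 | obs) = 1/12 / 22/117 = 39/88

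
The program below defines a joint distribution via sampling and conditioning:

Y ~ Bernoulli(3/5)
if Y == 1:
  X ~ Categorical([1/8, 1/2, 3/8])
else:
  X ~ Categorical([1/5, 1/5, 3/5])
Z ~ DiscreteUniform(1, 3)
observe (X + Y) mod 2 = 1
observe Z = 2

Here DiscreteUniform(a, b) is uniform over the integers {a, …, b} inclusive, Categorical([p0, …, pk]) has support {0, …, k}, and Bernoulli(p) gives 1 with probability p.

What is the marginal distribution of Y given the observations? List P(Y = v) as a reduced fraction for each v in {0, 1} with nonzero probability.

Enumerate traces; 3 have nonzero weight after conditioning:
  (Y=0, X=1, Z=2) weight 2/75
  (Y=1, X=0, Z=2) weight 1/40
  (Y=1, X=2, Z=2) weight 3/40
Group by Y:
  weight(Y=0) = 2/75
  weight(Y=1) = 1/10
Total weight = 2/75 + 1/10 = 19/150
P(Y=0 | obs) = 2/75 / 19/150 = 4/19
P(Y=1 | obs) = 1/10 / 19/150 = 15/19

P(Y=0) = 4/19, P(Y=1) = 15/19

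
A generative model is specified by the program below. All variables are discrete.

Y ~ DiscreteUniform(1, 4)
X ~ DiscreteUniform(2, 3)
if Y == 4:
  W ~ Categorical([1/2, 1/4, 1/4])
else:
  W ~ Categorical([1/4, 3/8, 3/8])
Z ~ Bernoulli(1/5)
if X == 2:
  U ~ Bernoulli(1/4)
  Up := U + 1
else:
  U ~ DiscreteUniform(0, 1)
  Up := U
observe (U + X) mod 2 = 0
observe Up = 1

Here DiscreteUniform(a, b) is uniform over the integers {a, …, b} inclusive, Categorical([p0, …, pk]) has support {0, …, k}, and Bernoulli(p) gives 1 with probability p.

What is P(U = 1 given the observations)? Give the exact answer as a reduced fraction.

Enumerate traces; 48 have nonzero weight after conditioning:
  (Y=1, X=2, W=0, Z=0, U=0) weight 3/160
  (Y=1, X=2, W=0, Z=1, U=0) weight 3/640
  (Y=1, X=2, W=1, Z=0, U=0) weight 9/320
  (Y=1, X=2, W=1, Z=1, U=0) weight 9/1280
  (Y=1, X=2, W=2, Z=0, U=0) weight 9/320
  (Y=1, X=2, W=2, Z=1, U=0) weight 9/1280
  (Y=1, X=3, W=0, Z=0, U=1) weight 1/80
  (Y=1, X=3, W=0, Z=1, U=1) weight 1/320
  … 40 more
Group by U:
  weight(U=0) = 3/8
  weight(U=1) = 1/4
Total weight = 3/8 + 1/4 = 5/8
P(U=0 | obs) = 3/8 / 5/8 = 3/5
P(U=1 | obs) = 1/4 / 5/8 = 2/5

P(U = 1 | obs) = 2/5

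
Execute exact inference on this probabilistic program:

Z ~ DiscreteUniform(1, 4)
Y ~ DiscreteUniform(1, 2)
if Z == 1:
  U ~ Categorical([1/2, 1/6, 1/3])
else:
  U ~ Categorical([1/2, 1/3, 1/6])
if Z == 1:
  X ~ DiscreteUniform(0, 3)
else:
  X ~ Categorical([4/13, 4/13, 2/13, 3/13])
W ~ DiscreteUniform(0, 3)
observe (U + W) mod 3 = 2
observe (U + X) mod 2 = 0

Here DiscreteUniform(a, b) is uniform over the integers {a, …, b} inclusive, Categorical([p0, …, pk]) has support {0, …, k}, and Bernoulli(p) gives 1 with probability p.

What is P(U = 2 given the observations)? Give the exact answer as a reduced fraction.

Enumerate traces; 64 have nonzero weight after conditioning:
  (Z=1, Y=1, U=0, X=0, W=2) weight 1/256
  (Z=1, Y=1, U=0, X=2, W=2) weight 1/256
  (Z=1, Y=1, U=1, X=1, W=1) weight 1/768
  (Z=1, Y=1, U=1, X=3, W=1) weight 1/768
  (Z=1, Y=1, U=2, X=0, W=0) weight 1/384
  (Z=1, Y=1, U=2, X=0, W=3) weight 1/384
  (Z=1, Y=1, U=2, X=2, W=0) weight 1/384
  (Z=1, Y=1, U=2, X=2, W=3) weight 1/384
  … 56 more
Group by U:
  weight(U=0) = 49/832
  weight(U=1) = 97/2496
  weight(U=2) = 31/624
Total weight = 49/832 + 97/2496 + 31/624 = 23/156
P(U=0 | obs) = 49/832 / 23/156 = 147/368
P(U=1 | obs) = 97/2496 / 23/156 = 97/368
P(U=2 | obs) = 31/624 / 23/156 = 31/92

P(U = 2 | obs) = 31/92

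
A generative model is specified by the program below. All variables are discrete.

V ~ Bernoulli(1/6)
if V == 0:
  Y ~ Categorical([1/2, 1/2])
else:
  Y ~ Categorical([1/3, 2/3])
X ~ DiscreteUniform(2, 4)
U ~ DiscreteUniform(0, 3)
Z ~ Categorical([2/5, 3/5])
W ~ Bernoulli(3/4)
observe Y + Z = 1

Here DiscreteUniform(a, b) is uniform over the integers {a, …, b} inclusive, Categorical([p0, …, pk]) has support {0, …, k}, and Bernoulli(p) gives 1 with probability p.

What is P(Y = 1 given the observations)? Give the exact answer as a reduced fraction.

Enumerate traces; 96 have nonzero weight after conditioning:
  (V=0, Y=0, X=2, U=0, Z=1, W=0) weight 1/192
  (V=0, Y=0, X=2, U=0, Z=1, W=1) weight 1/64
  (V=0, Y=0, X=2, U=1, Z=1, W=0) weight 1/192
  (V=0, Y=0, X=2, U=1, Z=1, W=1) weight 1/64
  (V=0, Y=0, X=2, U=2, Z=1, W=0) weight 1/192
  (V=0, Y=0, X=2, U=2, Z=1, W=1) weight 1/64
  (V=0, Y=0, X=2, U=3, Z=1, W=0) weight 1/192
  (V=0, Y=0, X=2, U=3, Z=1, W=1) weight 1/64
  (V=0, Y=1, X=2, U=0, Z=0, W=0) weight 1/288
  … 87 more
Group by Y:
  weight(Y=0) = 17/60
  weight(Y=1) = 19/90
Total weight = 17/60 + 19/90 = 89/180
P(Y=0 | obs) = 17/60 / 89/180 = 51/89
P(Y=1 | obs) = 19/90 / 89/180 = 38/89

P(Y = 1 | obs) = 38/89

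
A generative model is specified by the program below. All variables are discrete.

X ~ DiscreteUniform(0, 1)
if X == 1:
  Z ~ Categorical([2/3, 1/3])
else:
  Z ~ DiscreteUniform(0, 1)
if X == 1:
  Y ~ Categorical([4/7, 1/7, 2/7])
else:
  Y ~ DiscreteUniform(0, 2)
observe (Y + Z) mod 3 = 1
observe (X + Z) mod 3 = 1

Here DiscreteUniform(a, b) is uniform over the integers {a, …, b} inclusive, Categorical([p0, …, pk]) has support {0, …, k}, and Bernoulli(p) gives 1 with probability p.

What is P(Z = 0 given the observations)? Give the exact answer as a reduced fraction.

Enumerate traces; 2 have nonzero weight after conditioning:
  (X=0, Z=1, Y=0) weight 1/12
  (X=1, Z=0, Y=1) weight 1/21
Group by Z:
  weight(Z=0) = 1/21
  weight(Z=1) = 1/12
Total weight = 1/21 + 1/12 = 11/84
P(Z=0 | obs) = 1/21 / 11/84 = 4/11
P(Z=1 | obs) = 1/12 / 11/84 = 7/11

P(Z = 0 | obs) = 4/11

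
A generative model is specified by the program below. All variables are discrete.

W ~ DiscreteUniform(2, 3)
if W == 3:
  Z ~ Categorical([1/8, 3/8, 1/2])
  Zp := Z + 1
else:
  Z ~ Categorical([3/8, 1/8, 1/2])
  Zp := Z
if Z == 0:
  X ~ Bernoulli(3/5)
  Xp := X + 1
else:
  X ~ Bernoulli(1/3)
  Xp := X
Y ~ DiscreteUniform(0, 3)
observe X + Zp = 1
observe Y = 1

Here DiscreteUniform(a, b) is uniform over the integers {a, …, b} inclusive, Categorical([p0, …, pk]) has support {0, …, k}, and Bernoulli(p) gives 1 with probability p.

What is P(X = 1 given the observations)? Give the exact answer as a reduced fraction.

P(X = 1 | obs) = 27/43

Enumerate traces; 3 have nonzero weight after conditioning:
  (W=2, Z=0, X=1, Y=1) weight 9/320
  (W=2, Z=1, X=0, Y=1) weight 1/96
  (W=3, Z=0, X=0, Y=1) weight 1/160
Group by X:
  weight(X=0) = 1/60
  weight(X=1) = 9/320
Total weight = 1/60 + 9/320 = 43/960
P(X=0 | obs) = 1/60 / 43/960 = 16/43
P(X=1 | obs) = 9/320 / 43/960 = 27/43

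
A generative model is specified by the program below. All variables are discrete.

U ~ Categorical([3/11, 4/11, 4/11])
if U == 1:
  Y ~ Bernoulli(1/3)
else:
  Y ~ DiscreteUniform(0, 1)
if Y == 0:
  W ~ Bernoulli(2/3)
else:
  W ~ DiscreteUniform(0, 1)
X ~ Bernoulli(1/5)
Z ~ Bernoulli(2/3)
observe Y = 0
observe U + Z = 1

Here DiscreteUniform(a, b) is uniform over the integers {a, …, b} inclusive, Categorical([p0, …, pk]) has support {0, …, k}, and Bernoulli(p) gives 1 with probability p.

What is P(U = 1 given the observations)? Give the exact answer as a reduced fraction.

Enumerate traces; 8 have nonzero weight after conditioning:
  (U=0, Y=0, W=0, X=0, Z=1) weight 4/165
  (U=0, Y=0, W=0, X=1, Z=1) weight 1/165
  (U=0, Y=0, W=1, X=0, Z=1) weight 8/165
  (U=0, Y=0, W=1, X=1, Z=1) weight 2/165
  (U=1, Y=0, W=0, X=0, Z=0) weight 32/1485
  (U=1, Y=0, W=0, X=1, Z=0) weight 8/1485
  (U=1, Y=0, W=1, X=0, Z=0) weight 64/1485
  (U=1, Y=0, W=1, X=1, Z=0) weight 16/1485
Group by U:
  weight(U=0) = 1/11
  weight(U=1) = 8/99
Total weight = 1/11 + 8/99 = 17/99
P(U=0 | obs) = 1/11 / 17/99 = 9/17
P(U=1 | obs) = 8/99 / 17/99 = 8/17

P(U = 1 | obs) = 8/17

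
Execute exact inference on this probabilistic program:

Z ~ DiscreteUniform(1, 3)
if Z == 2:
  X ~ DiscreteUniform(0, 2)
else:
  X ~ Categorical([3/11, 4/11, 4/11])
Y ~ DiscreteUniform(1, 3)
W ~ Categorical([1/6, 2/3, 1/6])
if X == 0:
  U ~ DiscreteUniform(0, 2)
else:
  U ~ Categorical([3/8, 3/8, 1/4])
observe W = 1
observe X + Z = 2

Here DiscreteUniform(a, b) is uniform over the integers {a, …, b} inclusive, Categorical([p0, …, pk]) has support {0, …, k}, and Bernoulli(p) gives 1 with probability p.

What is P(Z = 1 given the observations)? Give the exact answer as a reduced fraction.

Enumerate traces; 18 have nonzero weight after conditioning:
  (Z=1, X=1, Y=1, W=1, U=0) weight 1/99
  (Z=1, X=1, Y=1, W=1, U=1) weight 1/99
  (Z=1, X=1, Y=1, W=1, U=2) weight 2/297
  (Z=1, X=1, Y=2, W=1, U=0) weight 1/99
  (Z=1, X=1, Y=2, W=1, U=1) weight 1/99
  (Z=1, X=1, Y=2, W=1, U=2) weight 2/297
  (Z=1, X=1, Y=3, W=1, U=0) weight 1/99
  (Z=1, X=1, Y=3, W=1, U=1) weight 1/99
  (Z=2, X=0, Y=1, W=1, U=0) weight 2/243
  … 9 more
Group by Z:
  weight(Z=1) = 8/99
  weight(Z=2) = 2/27
Total weight = 8/99 + 2/27 = 46/297
P(Z=1 | obs) = 8/99 / 46/297 = 12/23
P(Z=2 | obs) = 2/27 / 46/297 = 11/23

P(Z = 1 | obs) = 12/23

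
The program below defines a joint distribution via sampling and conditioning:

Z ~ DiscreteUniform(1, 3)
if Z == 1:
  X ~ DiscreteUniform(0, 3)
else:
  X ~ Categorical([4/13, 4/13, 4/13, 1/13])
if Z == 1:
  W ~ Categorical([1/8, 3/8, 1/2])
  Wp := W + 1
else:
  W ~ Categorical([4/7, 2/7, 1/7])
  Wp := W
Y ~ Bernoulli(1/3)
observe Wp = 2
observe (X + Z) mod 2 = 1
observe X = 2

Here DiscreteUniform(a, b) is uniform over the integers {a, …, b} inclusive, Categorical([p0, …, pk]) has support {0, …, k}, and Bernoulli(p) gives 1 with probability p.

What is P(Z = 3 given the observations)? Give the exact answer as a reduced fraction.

Enumerate traces; 4 have nonzero weight after conditioning:
  (Z=1, X=2, W=1, Y=0) weight 1/48
  (Z=1, X=2, W=1, Y=1) weight 1/96
  (Z=3, X=2, W=2, Y=0) weight 8/819
  (Z=3, X=2, W=2, Y=1) weight 4/819
Group by Z:
  weight(Z=1) = 1/32
  weight(Z=3) = 4/273
Total weight = 1/32 + 4/273 = 401/8736
P(Z=1 | obs) = 1/32 / 401/8736 = 273/401
P(Z=3 | obs) = 4/273 / 401/8736 = 128/401

P(Z = 3 | obs) = 128/401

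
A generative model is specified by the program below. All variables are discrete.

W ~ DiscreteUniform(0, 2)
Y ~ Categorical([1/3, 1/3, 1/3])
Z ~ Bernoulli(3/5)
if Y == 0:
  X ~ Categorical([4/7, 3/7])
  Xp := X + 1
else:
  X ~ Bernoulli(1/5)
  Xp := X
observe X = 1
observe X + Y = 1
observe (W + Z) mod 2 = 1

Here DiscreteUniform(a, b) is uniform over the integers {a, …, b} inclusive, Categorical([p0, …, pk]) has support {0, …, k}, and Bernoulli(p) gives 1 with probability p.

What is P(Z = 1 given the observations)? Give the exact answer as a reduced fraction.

P(Z = 1 | obs) = 3/4

Enumerate traces; 3 have nonzero weight after conditioning:
  (W=0, Y=0, Z=1, X=1) weight 1/35
  (W=1, Y=0, Z=0, X=1) weight 2/105
  (W=2, Y=0, Z=1, X=1) weight 1/35
Group by Z:
  weight(Z=0) = 2/105
  weight(Z=1) = 2/35
Total weight = 2/105 + 2/35 = 8/105
P(Z=0 | obs) = 2/105 / 8/105 = 1/4
P(Z=1 | obs) = 2/35 / 8/105 = 3/4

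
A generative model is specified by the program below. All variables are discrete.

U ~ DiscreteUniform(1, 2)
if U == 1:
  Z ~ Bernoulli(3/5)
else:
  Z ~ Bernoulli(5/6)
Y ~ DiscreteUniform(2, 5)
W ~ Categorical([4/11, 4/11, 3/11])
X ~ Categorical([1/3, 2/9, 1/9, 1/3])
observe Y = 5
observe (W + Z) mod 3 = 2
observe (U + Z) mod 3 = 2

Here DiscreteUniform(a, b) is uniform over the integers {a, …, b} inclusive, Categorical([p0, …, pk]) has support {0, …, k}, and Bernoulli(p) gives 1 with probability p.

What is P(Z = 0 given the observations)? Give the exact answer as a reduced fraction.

Enumerate traces; 8 have nonzero weight after conditioning:
  (U=1, Z=1, Y=5, W=1, X=0) weight 1/110
  (U=1, Z=1, Y=5, W=1, X=1) weight 1/165
  (U=1, Z=1, Y=5, W=1, X=2) weight 1/330
  (U=1, Z=1, Y=5, W=1, X=3) weight 1/110
  (U=2, Z=0, Y=5, W=2, X=0) weight 1/528
  (U=2, Z=0, Y=5, W=2, X=1) weight 1/792
  (U=2, Z=0, Y=5, W=2, X=2) weight 1/1584
  (U=2, Z=0, Y=5, W=2, X=3) weight 1/528
Group by Z:
  weight(Z=0) = 1/176
  weight(Z=1) = 3/110
Total weight = 1/176 + 3/110 = 29/880
P(Z=0 | obs) = 1/176 / 29/880 = 5/29
P(Z=1 | obs) = 3/110 / 29/880 = 24/29

P(Z = 0 | obs) = 5/29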